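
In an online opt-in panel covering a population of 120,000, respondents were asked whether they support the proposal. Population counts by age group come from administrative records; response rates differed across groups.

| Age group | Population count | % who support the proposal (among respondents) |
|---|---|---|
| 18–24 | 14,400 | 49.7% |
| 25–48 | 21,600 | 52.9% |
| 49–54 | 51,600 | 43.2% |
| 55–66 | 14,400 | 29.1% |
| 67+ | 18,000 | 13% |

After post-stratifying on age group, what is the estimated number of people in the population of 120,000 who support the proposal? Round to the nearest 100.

47,400

Apply each group's respondent rate to its population count:
  18–24: 14,400 × 49.7% = 7156.8
  25–48: 21,600 × 52.9% = 11426.4
  49–54: 51,600 × 43.2% = 22291.2
  55–66: 14,400 × 29.1% = 4190.4
  67+: 18,000 × 13% = 2340
Estimated total = 47404.8 → 47,400.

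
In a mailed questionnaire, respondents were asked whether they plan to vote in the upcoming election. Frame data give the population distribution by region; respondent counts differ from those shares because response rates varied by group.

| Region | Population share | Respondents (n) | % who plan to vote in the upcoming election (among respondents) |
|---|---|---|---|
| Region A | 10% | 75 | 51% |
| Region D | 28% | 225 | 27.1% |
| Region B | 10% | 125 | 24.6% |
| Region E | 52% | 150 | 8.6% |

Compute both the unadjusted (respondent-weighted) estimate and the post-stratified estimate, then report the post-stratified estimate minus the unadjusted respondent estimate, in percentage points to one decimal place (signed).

-5.2 percentage points

Naive respondent-only estimate (weights = respondent counts):
  (75/575)×51 + (225/575)×27.1 + (125/575)×24.6 + (150/575)×8.6 = 24.8478%
Post-stratified estimate weights by population shares:
  0.1×51 + 0.28×27.1 + 0.1×24.6 + 0.52×8.6 = 19.62%
Difference = 19.62 − 24.8478 = -5.2278 pp.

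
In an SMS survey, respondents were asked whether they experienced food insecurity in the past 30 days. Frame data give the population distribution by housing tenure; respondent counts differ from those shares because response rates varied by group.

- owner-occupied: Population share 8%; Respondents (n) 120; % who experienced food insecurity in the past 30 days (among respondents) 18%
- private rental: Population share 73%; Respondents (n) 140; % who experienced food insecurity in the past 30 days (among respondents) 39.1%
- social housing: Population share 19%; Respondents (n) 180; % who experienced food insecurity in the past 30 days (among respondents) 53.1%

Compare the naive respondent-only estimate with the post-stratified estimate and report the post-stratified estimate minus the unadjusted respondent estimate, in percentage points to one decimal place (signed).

+1.0 percentage points

Naive respondent-only estimate (weights = respondent counts):
  (120/440)×18 + (140/440)×39.1 + (180/440)×53.1 = 39.0727%
Post-stratified estimate weights by population shares:
  0.08×18 + 0.73×39.1 + 0.19×53.1 = 40.072%
Difference = 40.072 − 39.0727 = 0.9993 pp.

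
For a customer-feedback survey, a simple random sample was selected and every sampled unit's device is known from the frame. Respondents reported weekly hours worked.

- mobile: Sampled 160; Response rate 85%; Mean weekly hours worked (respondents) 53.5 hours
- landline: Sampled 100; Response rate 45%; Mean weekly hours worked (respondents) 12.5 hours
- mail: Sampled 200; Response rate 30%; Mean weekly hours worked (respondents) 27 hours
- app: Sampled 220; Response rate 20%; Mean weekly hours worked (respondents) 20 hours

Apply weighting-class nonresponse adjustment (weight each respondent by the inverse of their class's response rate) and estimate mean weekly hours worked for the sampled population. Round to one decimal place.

28.8

With weight = n_sampled/n_responded per class, the weighted class total is n_sampled:
  mobile: 160 × 53.5 = 8560
  landline: 100 × 12.5 = 1250
  mail: 200 × 27 = 5400
  app: 220 × 20 = 4400
Adjusted estimate = 19,610 / 680 = 28.8382 → 28.8.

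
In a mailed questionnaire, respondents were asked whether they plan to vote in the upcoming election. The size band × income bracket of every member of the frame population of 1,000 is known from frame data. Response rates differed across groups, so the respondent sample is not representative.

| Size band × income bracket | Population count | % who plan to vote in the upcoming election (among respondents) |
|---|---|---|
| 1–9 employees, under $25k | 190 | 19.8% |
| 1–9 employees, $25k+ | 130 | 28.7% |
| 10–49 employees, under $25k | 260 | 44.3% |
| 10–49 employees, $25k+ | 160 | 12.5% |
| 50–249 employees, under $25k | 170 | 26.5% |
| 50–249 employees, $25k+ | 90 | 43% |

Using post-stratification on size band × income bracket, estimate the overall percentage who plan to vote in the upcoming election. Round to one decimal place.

Reweight to the known size band × income bracket distribution:
  1–9 employees, under $25k: (190/1,000) × 19.8 = 3.762
  1–9 employees, $25k+: (130/1,000) × 28.7 = 3.731
  10–49 employees, under $25k: (260/1,000) × 44.3 = 11.518
  10–49 employees, $25k+: (160/1,000) × 12.5 = 2
  50–249 employees, under $25k: (170/1,000) × 26.5 = 4.505
  50–249 employees, $25k+: (90/1,000) × 43 = 3.87
Post-stratified estimate = 29.386 → 29.4%.

29.4%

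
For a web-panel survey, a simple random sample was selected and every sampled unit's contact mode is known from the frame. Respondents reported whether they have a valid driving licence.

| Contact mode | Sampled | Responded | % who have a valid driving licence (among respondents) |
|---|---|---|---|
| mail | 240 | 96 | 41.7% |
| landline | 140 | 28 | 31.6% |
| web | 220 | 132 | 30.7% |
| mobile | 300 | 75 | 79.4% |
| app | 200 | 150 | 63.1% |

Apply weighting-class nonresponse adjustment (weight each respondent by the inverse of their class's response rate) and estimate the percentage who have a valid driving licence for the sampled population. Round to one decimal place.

52.4%

Response rates by class: mail 96/240 = 40%, landline 28/140 = 20%, web 132/220 = 60%, mobile 75/300 = 25%, app 150/200 = 75%.
Inverse-response-rate weighting restores each class to its sampled count, so class totals weight by n_sampled:
  mail: 240 × 41.7 = 10,008
  landline: 140 × 31.6 = 4424
  web: 220 × 30.7 = 6754
  mobile: 300 × 79.4 = 23,820
  app: 200 × 63.1 = 12,620
Adjusted estimate = 57,626 / 1,100 = 52.3873 → 52.4%.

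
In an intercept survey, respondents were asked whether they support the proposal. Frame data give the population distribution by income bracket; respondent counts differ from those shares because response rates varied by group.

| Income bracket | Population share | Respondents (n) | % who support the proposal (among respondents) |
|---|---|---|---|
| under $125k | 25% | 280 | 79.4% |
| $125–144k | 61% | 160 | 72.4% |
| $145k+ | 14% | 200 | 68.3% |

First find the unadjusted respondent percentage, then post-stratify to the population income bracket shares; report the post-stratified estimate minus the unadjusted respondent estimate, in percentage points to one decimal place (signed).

-0.6 percentage points

Without adjustment, the pooled respondent share is:
  (280/640)×79.4 + (160/640)×72.4 + (200/640)×68.3 = 74.1813%
Post-stratified estimate weights by population shares:
  0.25×79.4 + 0.61×72.4 + 0.14×68.3 = 73.576%
Difference = 73.576 − 74.1813 = -0.6052 pp.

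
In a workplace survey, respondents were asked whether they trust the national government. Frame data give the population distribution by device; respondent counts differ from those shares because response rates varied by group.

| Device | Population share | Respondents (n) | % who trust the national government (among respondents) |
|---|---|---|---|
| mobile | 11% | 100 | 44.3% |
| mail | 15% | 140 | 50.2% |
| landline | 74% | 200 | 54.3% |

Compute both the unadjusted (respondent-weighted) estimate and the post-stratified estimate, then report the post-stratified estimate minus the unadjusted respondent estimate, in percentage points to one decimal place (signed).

+1.9 percentage points

Unadjusted (pooled respondent) estimate weights by respondent counts:
  (100/440)×44.3 + (140/440)×50.2 + (200/440)×54.3 = 50.7227%
Post-stratifying to population shares instead:
  0.11×44.3 + 0.15×50.2 + 0.74×54.3 = 52.585%
Difference = 52.585 − 50.7227 = 1.8623 pp.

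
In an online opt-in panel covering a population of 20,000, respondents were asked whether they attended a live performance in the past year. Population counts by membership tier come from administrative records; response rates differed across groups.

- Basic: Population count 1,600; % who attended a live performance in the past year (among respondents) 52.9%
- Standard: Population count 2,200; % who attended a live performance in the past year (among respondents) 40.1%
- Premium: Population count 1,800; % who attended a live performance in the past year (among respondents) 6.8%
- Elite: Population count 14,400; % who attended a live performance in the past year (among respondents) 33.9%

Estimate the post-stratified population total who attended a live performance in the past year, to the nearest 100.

Each cell contributes its population count × the respondent rate:
  Basic: 1,600 × 52.9% = 846.4
  Standard: 2,200 × 40.1% = 882.2
  Premium: 1,800 × 6.8% = 122.4
  Elite: 14,400 × 33.9% = 4881.6
Estimated total = 6732.6 → 6,700.

6,700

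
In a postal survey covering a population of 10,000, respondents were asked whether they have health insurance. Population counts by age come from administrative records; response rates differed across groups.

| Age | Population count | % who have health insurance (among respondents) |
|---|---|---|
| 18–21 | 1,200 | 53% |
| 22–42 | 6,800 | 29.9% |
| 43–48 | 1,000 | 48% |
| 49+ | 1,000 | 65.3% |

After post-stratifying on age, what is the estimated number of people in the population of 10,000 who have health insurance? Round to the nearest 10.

Apply each group's respondent rate to its population count:
  18–21: 1,200 × 53% = 636
  22–42: 6,800 × 29.9% = 2033.2
  43–48: 1,000 × 48% = 480
  49+: 1,000 × 65.3% = 653
Estimated total = 3802.2 → 3,800.

3,800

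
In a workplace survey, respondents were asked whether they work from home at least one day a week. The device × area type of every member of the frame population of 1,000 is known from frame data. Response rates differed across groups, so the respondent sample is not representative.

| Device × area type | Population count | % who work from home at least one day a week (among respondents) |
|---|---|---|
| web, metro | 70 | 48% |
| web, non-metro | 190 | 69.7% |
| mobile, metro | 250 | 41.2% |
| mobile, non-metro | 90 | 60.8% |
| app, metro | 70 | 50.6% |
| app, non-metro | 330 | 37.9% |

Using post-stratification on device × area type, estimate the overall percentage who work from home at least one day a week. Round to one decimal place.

48.4%

Weight each group's respondent value by its population share:
  web, metro: (70/1,000) × 48 = 3.36
  web, non-metro: (190/1,000) × 69.7 = 13.243
  mobile, metro: (250/1,000) × 41.2 = 10.3
  mobile, non-metro: (90/1,000) × 60.8 = 5.472
  app, metro: (70/1,000) × 50.6 = 3.542
  app, non-metro: (330/1,000) × 37.9 = 12.507
Post-stratified estimate = 48.424 → 48.4%.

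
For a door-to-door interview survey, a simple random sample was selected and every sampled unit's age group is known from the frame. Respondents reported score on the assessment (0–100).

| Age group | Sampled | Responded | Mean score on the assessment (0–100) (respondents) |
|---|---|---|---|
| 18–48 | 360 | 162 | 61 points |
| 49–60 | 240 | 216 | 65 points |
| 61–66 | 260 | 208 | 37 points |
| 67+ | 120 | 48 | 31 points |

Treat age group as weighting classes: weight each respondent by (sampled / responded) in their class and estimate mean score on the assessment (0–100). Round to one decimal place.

Response rates by class: 18–48 162/360 = 45%, 49–60 216/240 = 90%, 61–66 208/260 = 80%, 67+ 48/120 = 40%.
Weighting each respondent by the inverse class response rate inflates each class back to its sampled size, so the class weight is n_sampled:
  18–48: 360 × 61 = 21,960
  49–60: 240 × 65 = 15,600
  61–66: 260 × 37 = 9620
  67+: 120 × 31 = 3720
Adjusted estimate = 50,900 / 980 = 51.9388 → 51.9.

51.9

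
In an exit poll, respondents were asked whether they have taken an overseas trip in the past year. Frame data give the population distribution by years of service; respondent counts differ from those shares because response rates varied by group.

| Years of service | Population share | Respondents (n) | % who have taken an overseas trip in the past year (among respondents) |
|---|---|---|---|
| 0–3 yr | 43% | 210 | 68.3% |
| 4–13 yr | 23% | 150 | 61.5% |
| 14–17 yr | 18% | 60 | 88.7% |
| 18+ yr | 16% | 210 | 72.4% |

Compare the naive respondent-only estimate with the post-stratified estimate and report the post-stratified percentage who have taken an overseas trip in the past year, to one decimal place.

71.1%

Unadjusted (pooled respondent) estimate weights by respondent counts:
  (210/630)×68.3 + (150/630)×61.5 + (60/630)×88.7 + (210/630)×72.4 = 69.9905%
Post-stratified estimate weights by population shares:
  0.43×68.3 + 0.23×61.5 + 0.18×88.7 + 0.16×72.4 = 71.064%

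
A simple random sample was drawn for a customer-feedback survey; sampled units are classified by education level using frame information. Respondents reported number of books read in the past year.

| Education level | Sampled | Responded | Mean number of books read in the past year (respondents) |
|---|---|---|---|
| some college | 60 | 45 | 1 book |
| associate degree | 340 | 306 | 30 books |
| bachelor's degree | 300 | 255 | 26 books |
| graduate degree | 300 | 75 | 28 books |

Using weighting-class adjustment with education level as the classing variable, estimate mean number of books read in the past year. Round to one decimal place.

Class response rates: some college 45/60 = 75%, associate degree 306/340 = 90%, bachelor's degree 255/300 = 85%, graduate degree 75/300 = 25%.
Weighting each respondent by the inverse class response rate inflates each class back to its sampled size, so the class weight is n_sampled:
  some college: 60 × 1 = 60
  associate degree: 340 × 30 = 10,200
  bachelor's degree: 300 × 26 = 7800
  graduate degree: 300 × 28 = 8400
Adjusted estimate = 26,460 / 1,000 = 26.46 → 26.5.

26.5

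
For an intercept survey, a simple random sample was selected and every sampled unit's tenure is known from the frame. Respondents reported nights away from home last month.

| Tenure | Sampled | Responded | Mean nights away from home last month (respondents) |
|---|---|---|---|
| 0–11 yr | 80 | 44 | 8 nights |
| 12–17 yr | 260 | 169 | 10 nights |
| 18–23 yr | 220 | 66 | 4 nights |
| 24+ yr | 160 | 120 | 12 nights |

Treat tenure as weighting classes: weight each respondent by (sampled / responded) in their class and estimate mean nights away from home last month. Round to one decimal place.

8.4

Class response rates: 0–11 yr 44/80 = 55%, 12–17 yr 169/260 = 65%, 18–23 yr 66/220 = 30%, 24+ yr 120/160 = 75%.
Each respondent's weight = sampled/responded in their class; summing within a class gives n_sampled, so:
  0–11 yr: 80 × 8 = 640
  12–17 yr: 260 × 10 = 2600
  18–23 yr: 220 × 4 = 880
  24+ yr: 160 × 12 = 1920
Adjusted estimate = 6040 / 720 = 8.38889 → 8.4.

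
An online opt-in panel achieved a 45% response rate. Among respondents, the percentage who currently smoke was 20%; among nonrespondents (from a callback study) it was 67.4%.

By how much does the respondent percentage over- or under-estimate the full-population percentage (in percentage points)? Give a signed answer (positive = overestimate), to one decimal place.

-26.1 percentage points

Nonresponse fraction = 1 − 0.45 = 0.55.
Bias = (nonresponse fraction) × (respondent percentage − nonrespondent percentage)
     = 0.55 × (20 − 67.4) = 0.55 × -47.4 = -26.07.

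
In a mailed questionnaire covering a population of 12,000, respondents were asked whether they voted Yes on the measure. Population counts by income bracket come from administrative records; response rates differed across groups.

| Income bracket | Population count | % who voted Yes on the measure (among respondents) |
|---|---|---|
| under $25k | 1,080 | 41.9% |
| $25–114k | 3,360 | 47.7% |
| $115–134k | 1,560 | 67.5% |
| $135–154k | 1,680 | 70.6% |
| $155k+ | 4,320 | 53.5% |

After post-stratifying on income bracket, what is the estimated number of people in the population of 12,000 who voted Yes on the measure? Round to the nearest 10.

6,610

Apply each group's respondent rate to its population count:
  under $25k: 1,080 × 41.9% = 452.52
  $25–114k: 3,360 × 47.7% = 1602.72
  $115–134k: 1,560 × 67.5% = 1053
  $135–154k: 1,680 × 70.6% = 1186.08
  $155k+: 4,320 × 53.5% = 2311.2
Estimated total = 6605.52 → 6,610.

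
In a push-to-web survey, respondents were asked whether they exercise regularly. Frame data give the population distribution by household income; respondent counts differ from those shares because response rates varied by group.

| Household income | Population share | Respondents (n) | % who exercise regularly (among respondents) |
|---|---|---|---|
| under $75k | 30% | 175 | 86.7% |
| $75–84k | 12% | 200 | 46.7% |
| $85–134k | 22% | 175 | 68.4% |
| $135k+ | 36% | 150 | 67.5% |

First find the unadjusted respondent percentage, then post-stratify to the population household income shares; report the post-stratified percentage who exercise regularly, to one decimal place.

71.0%

Unadjusted (pooled respondent) estimate weights by respondent counts:
  (175/700)×86.7 + (200/700)×46.7 + (175/700)×68.4 + (150/700)×67.5 = 66.5821%
Post-stratified estimate weights by population shares:
  0.3×86.7 + 0.12×46.7 + 0.22×68.4 + 0.36×67.5 = 70.962%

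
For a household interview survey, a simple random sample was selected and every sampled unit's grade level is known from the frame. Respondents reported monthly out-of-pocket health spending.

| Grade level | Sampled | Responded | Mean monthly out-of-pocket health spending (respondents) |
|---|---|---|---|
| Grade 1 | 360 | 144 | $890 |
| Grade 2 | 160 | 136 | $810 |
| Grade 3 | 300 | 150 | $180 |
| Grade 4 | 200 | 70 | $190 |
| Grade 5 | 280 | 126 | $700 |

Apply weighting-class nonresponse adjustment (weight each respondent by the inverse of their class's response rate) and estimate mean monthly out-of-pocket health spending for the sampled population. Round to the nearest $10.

Response rates by class: Grade 1 144/360 = 40%, Grade 2 136/160 = 85%, Grade 3 150/300 = 50%, Grade 4 70/200 = 35%, Grade 5 126/280 = 45%.
Inverse-response-rate weighting restores each class to its sampled count, so class totals weight by n_sampled:
  Grade 1: 360 × 890 = 320,400
  Grade 2: 160 × 810 = 129,600
  Grade 3: 300 × 180 = 54,000
  Grade 4: 200 × 190 = 38,000
  Grade 5: 280 × 700 = 196,000
Adjusted estimate = 738,000 / 1,300 = 567.692 → $570.

$570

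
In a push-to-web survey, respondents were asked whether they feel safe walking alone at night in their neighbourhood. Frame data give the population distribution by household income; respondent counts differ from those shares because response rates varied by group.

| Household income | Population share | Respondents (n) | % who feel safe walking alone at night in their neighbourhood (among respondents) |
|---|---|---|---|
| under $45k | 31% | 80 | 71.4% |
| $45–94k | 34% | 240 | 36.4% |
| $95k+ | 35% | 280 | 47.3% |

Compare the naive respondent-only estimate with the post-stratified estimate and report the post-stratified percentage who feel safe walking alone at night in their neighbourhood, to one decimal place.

51.1%

Naive respondent-only estimate (weights = respondent counts):
  (80/600)×71.4 + (240/600)×36.4 + (280/600)×47.3 = 46.1533%
Post-stratifying to population shares instead:
  0.31×71.4 + 0.34×36.4 + 0.35×47.3 = 51.065%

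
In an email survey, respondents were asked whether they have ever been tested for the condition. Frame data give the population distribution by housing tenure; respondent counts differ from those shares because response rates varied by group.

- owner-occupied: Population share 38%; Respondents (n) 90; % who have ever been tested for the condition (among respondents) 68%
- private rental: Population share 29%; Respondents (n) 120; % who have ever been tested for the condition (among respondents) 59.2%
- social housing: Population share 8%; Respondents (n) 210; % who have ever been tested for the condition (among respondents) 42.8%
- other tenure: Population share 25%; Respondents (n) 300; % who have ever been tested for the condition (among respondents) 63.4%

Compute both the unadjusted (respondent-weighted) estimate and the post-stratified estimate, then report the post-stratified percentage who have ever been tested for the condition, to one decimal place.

62.3%

Unadjusted (pooled respondent) estimate weights by respondent counts:
  (90/720)×68 + (120/720)×59.2 + (210/720)×42.8 + (300/720)×63.4 = 57.2667%
Post-stratified estimate weights by population shares:
  0.38×68 + 0.29×59.2 + 0.08×42.8 + 0.25×63.4 = 62.282%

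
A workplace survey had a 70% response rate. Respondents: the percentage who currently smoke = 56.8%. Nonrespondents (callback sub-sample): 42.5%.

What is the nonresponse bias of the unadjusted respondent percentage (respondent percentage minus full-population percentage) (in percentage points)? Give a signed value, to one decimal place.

Nonresponse fraction = 1 − 0.7 = 0.3.
Bias = (nonresponse fraction) × (respondent percentage − nonrespondent percentage)
     = 0.3 × (56.8 − 42.5) = 0.3 × 14.3 = 4.29.

+4.3 percentage points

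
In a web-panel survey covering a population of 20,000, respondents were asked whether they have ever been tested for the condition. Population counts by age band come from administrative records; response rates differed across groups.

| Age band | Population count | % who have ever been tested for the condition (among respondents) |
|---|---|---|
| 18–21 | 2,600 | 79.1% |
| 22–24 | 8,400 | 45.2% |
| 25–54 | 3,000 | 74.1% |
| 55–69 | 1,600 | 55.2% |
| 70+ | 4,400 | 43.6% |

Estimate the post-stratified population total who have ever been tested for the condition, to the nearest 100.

10,900

Estimated count per cell = population count × respondent percentage:
  18–21: 2,600 × 79.1% = 2056.6
  22–24: 8,400 × 45.2% = 3796.8
  25–54: 3,000 × 74.1% = 2223
  55–69: 1,600 × 55.2% = 883.2
  70+: 4,400 × 43.6% = 1918.4
Estimated total = 10,878 → 10,900.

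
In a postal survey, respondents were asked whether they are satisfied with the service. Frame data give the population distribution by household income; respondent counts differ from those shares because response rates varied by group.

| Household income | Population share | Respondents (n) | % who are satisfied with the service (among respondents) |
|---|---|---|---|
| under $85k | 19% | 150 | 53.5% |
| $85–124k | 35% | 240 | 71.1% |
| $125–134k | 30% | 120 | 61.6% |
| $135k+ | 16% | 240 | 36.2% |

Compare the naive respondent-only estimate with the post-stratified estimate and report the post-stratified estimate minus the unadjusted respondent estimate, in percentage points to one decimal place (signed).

Naive respondent-only estimate (weights = respondent counts):
  (150/750)×53.5 + (240/750)×71.1 + (120/750)×61.6 + (240/750)×36.2 = 54.892%
Post-stratifying to population shares instead:
  0.19×53.5 + 0.35×71.1 + 0.3×61.6 + 0.16×36.2 = 59.322%
Difference = 59.322 − 54.892 = 4.43 pp.

+4.4 percentage points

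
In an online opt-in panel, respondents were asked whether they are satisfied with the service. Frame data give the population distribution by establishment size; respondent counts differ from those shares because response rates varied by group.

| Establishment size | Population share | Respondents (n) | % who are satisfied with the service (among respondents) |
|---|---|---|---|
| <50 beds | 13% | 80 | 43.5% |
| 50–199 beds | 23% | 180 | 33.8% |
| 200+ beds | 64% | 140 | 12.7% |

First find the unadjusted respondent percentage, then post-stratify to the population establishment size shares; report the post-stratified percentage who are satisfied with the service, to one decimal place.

21.6%

Without adjustment, the pooled respondent share is:
  (80/400)×43.5 + (180/400)×33.8 + (140/400)×12.7 = 28.355%
Reweighting by population establishment size shares:
  0.13×43.5 + 0.23×33.8 + 0.64×12.7 = 21.557%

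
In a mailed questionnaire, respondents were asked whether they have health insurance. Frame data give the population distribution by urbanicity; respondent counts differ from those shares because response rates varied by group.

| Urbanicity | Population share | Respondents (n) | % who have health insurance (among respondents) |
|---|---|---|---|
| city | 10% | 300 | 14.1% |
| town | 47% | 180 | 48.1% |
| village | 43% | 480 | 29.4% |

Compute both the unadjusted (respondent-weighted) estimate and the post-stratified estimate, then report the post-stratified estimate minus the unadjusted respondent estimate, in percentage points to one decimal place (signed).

Naive respondent-only estimate (weights = respondent counts):
  (300/960)×14.1 + (180/960)×48.1 + (480/960)×29.4 = 28.125%
Reweighting by population urbanicity shares:
  0.1×14.1 + 0.47×48.1 + 0.43×29.4 = 36.659%
Difference = 36.659 − 28.125 = 8.534 pp.

+8.5 percentage points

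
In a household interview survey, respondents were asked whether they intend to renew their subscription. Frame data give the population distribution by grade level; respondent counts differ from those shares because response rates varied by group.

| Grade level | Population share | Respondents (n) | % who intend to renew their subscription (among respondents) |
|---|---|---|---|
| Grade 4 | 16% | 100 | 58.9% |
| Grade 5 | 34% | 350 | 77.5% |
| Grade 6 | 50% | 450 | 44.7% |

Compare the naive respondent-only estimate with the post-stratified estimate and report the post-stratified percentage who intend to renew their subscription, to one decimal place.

Naive respondent-only estimate (weights = respondent counts):
  (100/900)×58.9 + (350/900)×77.5 + (450/900)×44.7 = 59.0333%
Reweighting by population grade level shares:
  0.16×58.9 + 0.34×77.5 + 0.5×44.7 = 58.124%

58.1%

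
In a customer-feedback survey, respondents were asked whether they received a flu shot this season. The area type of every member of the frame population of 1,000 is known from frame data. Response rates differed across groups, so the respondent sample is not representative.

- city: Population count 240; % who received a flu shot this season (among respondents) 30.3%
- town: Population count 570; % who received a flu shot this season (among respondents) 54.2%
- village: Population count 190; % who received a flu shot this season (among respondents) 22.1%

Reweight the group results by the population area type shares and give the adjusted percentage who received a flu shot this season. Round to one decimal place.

Reweight to the known area type distribution:
  city: (240/1,000) × 30.3 = 7.272
  town: (570/1,000) × 54.2 = 30.894
  village: (190/1,000) × 22.1 = 4.199
Post-stratified estimate = 42.365 → 42.4%.

42.4%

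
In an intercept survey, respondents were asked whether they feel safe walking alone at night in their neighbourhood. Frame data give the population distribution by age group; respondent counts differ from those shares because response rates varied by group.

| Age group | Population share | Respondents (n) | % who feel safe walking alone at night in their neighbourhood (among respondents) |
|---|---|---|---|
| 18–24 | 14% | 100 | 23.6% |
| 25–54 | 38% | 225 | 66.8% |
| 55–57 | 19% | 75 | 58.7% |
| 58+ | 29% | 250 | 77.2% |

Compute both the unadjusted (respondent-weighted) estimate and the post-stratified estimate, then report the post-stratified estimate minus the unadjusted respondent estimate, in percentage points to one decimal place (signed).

-1.0 percentage points

Without adjustment, the pooled respondent share is:
  (100/650)×23.6 + (225/650)×66.8 + (75/650)×58.7 + (250/650)×77.2 = 63.2192%
Reweighting by population age group shares:
  0.14×23.6 + 0.38×66.8 + 0.19×58.7 + 0.29×77.2 = 62.229%
Difference = 62.229 − 63.2192 = -0.9902 pp.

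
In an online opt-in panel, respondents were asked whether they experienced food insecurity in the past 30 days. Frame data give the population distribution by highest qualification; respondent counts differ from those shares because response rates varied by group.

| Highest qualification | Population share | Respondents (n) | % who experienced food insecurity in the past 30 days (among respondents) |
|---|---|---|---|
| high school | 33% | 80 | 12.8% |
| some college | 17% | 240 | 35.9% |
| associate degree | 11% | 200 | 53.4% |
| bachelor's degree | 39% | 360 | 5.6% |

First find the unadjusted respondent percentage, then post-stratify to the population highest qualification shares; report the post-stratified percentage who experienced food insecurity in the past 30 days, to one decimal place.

Naive respondent-only estimate (weights = respondent counts):
  (80/880)×12.8 + (240/880)×35.9 + (200/880)×53.4 + (360/880)×5.6 = 25.3818%
Post-stratifying to population shares instead:
  0.33×12.8 + 0.17×35.9 + 0.11×53.4 + 0.39×5.6 = 18.385%

18.4%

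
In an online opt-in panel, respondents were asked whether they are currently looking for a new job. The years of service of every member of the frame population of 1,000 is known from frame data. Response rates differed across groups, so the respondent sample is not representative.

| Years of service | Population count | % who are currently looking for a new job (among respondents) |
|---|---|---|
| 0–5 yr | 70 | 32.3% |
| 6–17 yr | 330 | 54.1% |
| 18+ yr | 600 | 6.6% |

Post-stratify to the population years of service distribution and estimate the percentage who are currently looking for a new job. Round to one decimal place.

Reweight to the known years of service distribution:
  0–5 yr: (70/1,000) × 32.3 = 2.261
  6–17 yr: (330/1,000) × 54.1 = 17.853
  18+ yr: (600/1,000) × 6.6 = 3.96
Post-stratified estimate = 24.074 → 24.1%.

24.1%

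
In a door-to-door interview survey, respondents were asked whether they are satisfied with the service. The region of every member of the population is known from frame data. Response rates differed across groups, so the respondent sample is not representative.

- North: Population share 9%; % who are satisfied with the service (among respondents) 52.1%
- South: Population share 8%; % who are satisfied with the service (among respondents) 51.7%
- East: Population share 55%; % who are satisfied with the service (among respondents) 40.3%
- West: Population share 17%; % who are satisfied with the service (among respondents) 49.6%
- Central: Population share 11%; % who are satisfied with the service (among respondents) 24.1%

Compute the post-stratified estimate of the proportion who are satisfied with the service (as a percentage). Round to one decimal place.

42.1%

Weight each group's respondent value by its population share:
  North: 0.09 × 52.1 = 4.689
  South: 0.08 × 51.7 = 4.136
  East: 0.55 × 40.3 = 22.165
  West: 0.17 × 49.6 = 8.432
  Central: 0.11 × 24.1 = 2.651
Post-stratified estimate = 42.073 → 42.1%.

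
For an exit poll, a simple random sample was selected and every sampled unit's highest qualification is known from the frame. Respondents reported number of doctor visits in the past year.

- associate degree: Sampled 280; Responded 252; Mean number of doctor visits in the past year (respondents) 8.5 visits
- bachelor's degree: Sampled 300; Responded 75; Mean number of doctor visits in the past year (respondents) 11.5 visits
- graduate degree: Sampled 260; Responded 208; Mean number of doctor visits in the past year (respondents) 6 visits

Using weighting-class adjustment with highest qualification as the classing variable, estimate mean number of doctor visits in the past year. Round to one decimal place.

Class response rates: associate degree 252/280 = 90%, bachelor's degree 75/300 = 25%, graduate degree 208/260 = 80%.
Each respondent's weight = sampled/responded in their class; summing within a class gives n_sampled, so:
  associate degree: 280 × 8.5 = 2380
  bachelor's degree: 300 × 11.5 = 3450
  graduate degree: 260 × 6 = 1560
Adjusted estimate = 7390 / 840 = 8.79762 → 8.8.

8.8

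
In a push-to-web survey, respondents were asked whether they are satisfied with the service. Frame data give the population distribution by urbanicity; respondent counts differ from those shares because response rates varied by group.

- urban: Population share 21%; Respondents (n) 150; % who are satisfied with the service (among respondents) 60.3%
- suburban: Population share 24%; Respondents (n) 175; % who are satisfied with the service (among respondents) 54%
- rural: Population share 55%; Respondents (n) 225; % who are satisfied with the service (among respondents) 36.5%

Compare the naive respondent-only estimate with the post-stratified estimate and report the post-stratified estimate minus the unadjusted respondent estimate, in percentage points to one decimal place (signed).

-2.9 percentage points

Unadjusted (pooled respondent) estimate weights by respondent counts:
  (150/550)×60.3 + (175/550)×54 + (225/550)×36.5 = 48.5591%
Post-stratifying to population shares instead:
  0.21×60.3 + 0.24×54 + 0.55×36.5 = 45.698%
Difference = 45.698 − 48.5591 = -2.8611 pp.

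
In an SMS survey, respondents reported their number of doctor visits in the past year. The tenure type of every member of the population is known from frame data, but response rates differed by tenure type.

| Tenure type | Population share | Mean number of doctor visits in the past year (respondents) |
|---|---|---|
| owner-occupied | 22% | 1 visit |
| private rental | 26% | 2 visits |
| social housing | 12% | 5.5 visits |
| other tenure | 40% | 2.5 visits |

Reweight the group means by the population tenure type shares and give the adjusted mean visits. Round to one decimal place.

Post-stratification weights by population share, not respondent share:
  owner-occupied: 0.22 × 1 = 0.22
  private rental: 0.26 × 2 = 0.52
  social housing: 0.12 × 5.5 = 0.66
  other tenure: 0.4 × 2.5 = 1
Post-stratified estimate = 2.4 → 2.4.

2.4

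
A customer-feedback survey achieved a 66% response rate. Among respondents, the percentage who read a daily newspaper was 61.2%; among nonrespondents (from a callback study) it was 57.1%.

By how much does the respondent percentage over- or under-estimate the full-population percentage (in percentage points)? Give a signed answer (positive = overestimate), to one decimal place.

Nonresponse fraction = 1 − 0.66 = 0.34.
Bias = (nonresponse fraction) × (respondent percentage − nonrespondent percentage)
     = 0.34 × (61.2 − 57.1) = 0.34 × 4.1 = 1.394.

+1.4 percentage points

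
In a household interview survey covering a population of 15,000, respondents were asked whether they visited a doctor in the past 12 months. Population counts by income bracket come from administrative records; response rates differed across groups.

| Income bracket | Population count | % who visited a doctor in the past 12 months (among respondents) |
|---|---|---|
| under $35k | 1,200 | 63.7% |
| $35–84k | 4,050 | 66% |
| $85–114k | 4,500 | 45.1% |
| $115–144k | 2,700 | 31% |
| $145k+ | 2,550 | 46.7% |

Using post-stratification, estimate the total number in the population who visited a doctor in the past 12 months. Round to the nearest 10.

7,490

Each cell contributes its population count × the respondent rate:
  under $35k: 1,200 × 63.7% = 764.4
  $35–84k: 4,050 × 66% = 2673
  $85–114k: 4,500 × 45.1% = 2029.5
  $115–144k: 2,700 × 31% = 837
  $145k+: 2,550 × 46.7% = 1190.85
Estimated total = 7494.75 → 7,490.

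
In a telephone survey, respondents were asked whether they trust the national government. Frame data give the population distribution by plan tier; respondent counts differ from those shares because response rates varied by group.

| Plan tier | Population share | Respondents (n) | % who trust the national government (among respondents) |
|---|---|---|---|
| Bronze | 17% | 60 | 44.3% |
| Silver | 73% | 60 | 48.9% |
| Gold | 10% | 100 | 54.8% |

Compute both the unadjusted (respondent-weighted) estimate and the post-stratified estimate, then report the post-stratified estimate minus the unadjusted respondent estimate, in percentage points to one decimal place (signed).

Unadjusted (pooled respondent) estimate weights by respondent counts:
  (60/220)×44.3 + (60/220)×48.9 + (100/220)×54.8 = 50.3273%
Post-stratifying to population shares instead:
  0.17×44.3 + 0.73×48.9 + 0.1×54.8 = 48.708%
Difference = 48.708 − 50.3273 = -1.6193 pp.

-1.6 percentage points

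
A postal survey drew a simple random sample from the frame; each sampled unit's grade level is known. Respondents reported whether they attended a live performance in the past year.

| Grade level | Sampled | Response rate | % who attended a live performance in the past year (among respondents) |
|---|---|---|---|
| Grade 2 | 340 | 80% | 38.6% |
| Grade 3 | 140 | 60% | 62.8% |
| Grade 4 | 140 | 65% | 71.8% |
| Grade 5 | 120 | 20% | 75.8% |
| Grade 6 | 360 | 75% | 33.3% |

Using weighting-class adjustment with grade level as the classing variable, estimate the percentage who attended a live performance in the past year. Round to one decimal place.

Inverse-response-rate weighting restores each class to its sampled count, so class totals weight by n_sampled:
  Grade 2: 340 × 38.6 = 13,124
  Grade 3: 140 × 62.8 = 8792
  Grade 4: 140 × 71.8 = 10,052
  Grade 5: 120 × 75.8 = 9096
  Grade 6: 360 × 33.3 = 11988
Adjusted estimate = 53,052 / 1,100 = 48.2291 → 48.2%.

48.2%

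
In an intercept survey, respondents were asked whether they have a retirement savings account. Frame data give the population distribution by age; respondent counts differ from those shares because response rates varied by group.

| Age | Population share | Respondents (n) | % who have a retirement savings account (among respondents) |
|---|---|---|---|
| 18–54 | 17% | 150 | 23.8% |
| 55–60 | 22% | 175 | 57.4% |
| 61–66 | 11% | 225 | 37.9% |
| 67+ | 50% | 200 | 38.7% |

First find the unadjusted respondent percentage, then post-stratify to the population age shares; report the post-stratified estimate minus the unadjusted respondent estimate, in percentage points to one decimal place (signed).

+0.3 percentage points

Without adjustment, the pooled respondent share is:
  (150/750)×23.8 + (175/750)×57.4 + (225/750)×37.9 + (200/750)×38.7 = 39.8433%
Post-stratified estimate weights by population shares:
  0.17×23.8 + 0.22×57.4 + 0.11×37.9 + 0.5×38.7 = 40.193%
Difference = 40.193 − 39.8433 = 0.3497 pp.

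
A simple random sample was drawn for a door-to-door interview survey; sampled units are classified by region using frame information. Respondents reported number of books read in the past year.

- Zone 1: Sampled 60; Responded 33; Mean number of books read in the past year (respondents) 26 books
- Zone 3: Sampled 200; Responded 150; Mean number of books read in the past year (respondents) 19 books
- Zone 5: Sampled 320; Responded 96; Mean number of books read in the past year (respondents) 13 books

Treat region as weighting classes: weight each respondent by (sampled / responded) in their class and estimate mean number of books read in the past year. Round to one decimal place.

16.4

Class response rates: Zone 1 33/60 = 55%, Zone 3 150/200 = 75%, Zone 5 96/320 = 30%.
Inverse-response-rate weighting restores each class to its sampled count, so class totals weight by n_sampled:
  Zone 1: 60 × 26 = 1560
  Zone 3: 200 × 19 = 3800
  Zone 5: 320 × 13 = 4160
Adjusted estimate = 9520 / 580 = 16.4138 → 16.4.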